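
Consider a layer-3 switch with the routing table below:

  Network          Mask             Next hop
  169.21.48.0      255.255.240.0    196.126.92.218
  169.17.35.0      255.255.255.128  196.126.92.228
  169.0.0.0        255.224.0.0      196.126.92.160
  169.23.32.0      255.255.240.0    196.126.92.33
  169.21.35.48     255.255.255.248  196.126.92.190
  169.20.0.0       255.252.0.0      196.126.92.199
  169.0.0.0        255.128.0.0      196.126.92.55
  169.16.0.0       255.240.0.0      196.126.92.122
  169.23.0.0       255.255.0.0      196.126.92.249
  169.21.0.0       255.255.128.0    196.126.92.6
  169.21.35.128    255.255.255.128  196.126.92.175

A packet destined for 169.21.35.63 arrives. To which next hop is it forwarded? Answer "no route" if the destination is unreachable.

196.126.92.6

Routes whose prefix contains 169.21.35.63:
  169.0.0.0/9 (169.0.0.0 - 169.127.255.255) -> 196.126.92.55
  169.0.0.0/11 (169.0.0.0 - 169.31.255.255) -> 196.126.92.160
  169.16.0.0/12 (169.16.0.0 - 169.31.255.255) -> 196.126.92.122
  169.20.0.0/14 (169.20.0.0 - 169.23.255.255) -> 196.126.92.199
  169.21.0.0/17 (169.21.0.0 - 169.21.127.255) -> 196.126.92.6
More-specific entries that do NOT match:
  169.21.35.48/29 (169.21.35.48 - 169.21.35.55) does not contain 169.21.35.63
  169.17.35.0/25 (169.17.35.0 - 169.17.35.127) does not contain 169.21.35.63
  169.21.35.128/25 (169.21.35.128 - 169.21.35.255) does not contain 169.21.35.63
  169.21.48.0/20 (169.21.48.0 - 169.21.63.255) does not contain 169.21.35.63
  169.23.32.0/20 (169.23.32.0 - 169.23.47.255) does not contain 169.21.35.63
Longest matching prefix is /17 -> next hop 196.126.92.6.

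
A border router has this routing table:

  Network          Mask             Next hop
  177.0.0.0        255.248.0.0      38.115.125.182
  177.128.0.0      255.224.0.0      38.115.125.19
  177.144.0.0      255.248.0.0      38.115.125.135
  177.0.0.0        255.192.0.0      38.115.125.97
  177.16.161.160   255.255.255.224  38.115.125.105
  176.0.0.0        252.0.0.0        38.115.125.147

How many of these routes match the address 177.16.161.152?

Prefixes containing 177.16.161.152:
  176.0.0.0/6 (176.0.0.0 - 179.255.255.255)
  177.0.0.0/10 (177.0.0.0 - 177.63.255.255)
Total matching entries: 2.

2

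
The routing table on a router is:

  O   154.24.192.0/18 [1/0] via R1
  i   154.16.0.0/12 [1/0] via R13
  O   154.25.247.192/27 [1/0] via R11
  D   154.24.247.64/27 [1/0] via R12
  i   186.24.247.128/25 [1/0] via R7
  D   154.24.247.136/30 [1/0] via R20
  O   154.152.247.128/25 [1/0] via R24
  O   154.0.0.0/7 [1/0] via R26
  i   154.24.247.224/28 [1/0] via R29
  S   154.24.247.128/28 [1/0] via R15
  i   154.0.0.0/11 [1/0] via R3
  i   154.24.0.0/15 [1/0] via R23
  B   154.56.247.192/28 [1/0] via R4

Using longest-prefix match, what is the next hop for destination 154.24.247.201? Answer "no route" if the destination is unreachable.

R1

Routes whose prefix contains 154.24.247.201:
  154.0.0.0/7 (154.0.0.0 - 155.255.255.255) -> R26
  154.0.0.0/11 (154.0.0.0 - 154.31.255.255) -> R3
  154.16.0.0/12 (154.16.0.0 - 154.31.255.255) -> R13
  154.24.0.0/15 (154.24.0.0 - 154.25.255.255) -> R23
  154.24.192.0/18 (154.24.192.0 - 154.24.255.255) -> R1
More-specific entries that do NOT match:
  154.24.247.136/30 (154.24.247.136 - 154.24.247.139) does not contain 154.24.247.201
  154.24.247.224/28 (154.24.247.224 - 154.24.247.239) does not contain 154.24.247.201
  154.24.247.128/28 (154.24.247.128 - 154.24.247.143) does not contain 154.24.247.201
  154.56.247.192/28 (154.56.247.192 - 154.56.247.207) does not contain 154.24.247.201
  154.25.247.192/27 (154.25.247.192 - 154.25.247.223) does not contain 154.24.247.201
  154.24.247.64/27 (154.24.247.64 - 154.24.247.95) does not contain 154.24.247.201
  186.24.247.128/25 (186.24.247.128 - 186.24.247.255) does not contain 154.24.247.201
  154.152.247.128/25 (154.152.247.128 - 154.152.247.255) does not contain 154.24.247.201
Longest matching prefix is /18 -> next hop R1.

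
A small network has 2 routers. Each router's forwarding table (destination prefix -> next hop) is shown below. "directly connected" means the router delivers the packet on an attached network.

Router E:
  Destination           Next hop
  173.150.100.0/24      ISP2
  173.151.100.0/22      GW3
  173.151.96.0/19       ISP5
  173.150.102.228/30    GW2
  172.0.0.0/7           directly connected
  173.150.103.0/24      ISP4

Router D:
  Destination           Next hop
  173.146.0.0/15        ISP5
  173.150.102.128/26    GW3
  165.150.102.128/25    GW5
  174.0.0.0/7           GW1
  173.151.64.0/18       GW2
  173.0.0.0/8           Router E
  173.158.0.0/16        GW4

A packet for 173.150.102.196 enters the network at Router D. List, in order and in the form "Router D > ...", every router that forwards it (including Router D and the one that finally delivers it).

Router D > Router E

At Router D: longest match for 173.150.102.196 is 173.0.0.0/8 -> Router E
At Router E: longest match for 173.150.102.196 is 172.0.0.0/7 -> directly connected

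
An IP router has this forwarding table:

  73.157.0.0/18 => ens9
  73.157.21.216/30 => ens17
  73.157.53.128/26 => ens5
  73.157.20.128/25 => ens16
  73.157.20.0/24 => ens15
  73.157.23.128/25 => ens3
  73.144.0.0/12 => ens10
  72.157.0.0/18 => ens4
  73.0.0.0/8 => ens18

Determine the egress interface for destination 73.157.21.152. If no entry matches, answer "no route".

ens9

Routes whose prefix contains 73.157.21.152:
  73.0.0.0/8 (73.0.0.0 - 73.255.255.255) -> ens18
  73.144.0.0/12 (73.144.0.0 - 73.159.255.255) -> ens10
  73.157.0.0/18 (73.157.0.0 - 73.157.63.255) -> ens9
More-specific entries that do NOT match:
  73.157.21.216/30 (73.157.21.216 - 73.157.21.219) does not contain 73.157.21.152
  73.157.53.128/26 (73.157.53.128 - 73.157.53.191) does not contain 73.157.21.152
  73.157.20.128/25 (73.157.20.128 - 73.157.20.255) does not contain 73.157.21.152
  73.157.23.128/25 (73.157.23.128 - 73.157.23.255) does not contain 73.157.21.152
  73.157.20.0/24 (73.157.20.0 - 73.157.20.255) does not contain 73.157.21.152
Longest matching prefix is /18 -> interface ens9.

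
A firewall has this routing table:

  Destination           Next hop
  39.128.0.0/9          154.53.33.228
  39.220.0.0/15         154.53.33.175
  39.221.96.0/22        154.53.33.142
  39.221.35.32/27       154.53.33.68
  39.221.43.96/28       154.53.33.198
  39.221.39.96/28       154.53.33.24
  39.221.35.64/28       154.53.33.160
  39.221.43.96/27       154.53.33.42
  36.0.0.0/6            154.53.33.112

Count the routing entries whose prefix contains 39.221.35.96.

Prefixes containing 39.221.35.96:
  36.0.0.0/6 (36.0.0.0 - 39.255.255.255)
  39.128.0.0/9 (39.128.0.0 - 39.255.255.255)
  39.220.0.0/15 (39.220.0.0 - 39.221.255.255)
Total matching entries: 3.

3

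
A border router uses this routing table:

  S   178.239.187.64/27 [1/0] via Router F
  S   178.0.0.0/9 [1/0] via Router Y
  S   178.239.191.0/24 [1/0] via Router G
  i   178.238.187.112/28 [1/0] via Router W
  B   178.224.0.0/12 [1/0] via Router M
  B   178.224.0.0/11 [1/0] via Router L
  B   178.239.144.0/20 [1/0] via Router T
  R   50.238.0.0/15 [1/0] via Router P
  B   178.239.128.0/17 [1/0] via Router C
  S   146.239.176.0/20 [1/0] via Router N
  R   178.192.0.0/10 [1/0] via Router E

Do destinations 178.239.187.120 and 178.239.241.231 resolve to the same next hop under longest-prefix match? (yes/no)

178.239.187.120: longest match 178.239.128.0/17 -> Router C
178.239.241.231: longest match 178.239.128.0/17 -> Router C

yes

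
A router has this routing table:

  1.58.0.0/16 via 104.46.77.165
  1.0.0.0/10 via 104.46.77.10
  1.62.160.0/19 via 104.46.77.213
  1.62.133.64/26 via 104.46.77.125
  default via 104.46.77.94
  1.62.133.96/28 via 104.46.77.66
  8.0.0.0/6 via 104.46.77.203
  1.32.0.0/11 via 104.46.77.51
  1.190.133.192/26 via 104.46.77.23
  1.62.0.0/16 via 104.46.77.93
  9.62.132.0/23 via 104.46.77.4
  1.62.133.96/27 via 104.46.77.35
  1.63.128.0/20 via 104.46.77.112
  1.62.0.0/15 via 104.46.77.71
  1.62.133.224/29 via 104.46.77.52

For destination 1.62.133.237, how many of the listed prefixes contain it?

Prefixes containing 1.62.133.237:
  0.0.0.0/0 (default, matches everything)
  1.0.0.0/10 (1.0.0.0 - 1.63.255.255)
  1.32.0.0/11 (1.32.0.0 - 1.63.255.255)
  1.62.0.0/15 (1.62.0.0 - 1.63.255.255)
  1.62.0.0/16 (1.62.0.0 - 1.62.255.255)
Total matching entries: 5.

5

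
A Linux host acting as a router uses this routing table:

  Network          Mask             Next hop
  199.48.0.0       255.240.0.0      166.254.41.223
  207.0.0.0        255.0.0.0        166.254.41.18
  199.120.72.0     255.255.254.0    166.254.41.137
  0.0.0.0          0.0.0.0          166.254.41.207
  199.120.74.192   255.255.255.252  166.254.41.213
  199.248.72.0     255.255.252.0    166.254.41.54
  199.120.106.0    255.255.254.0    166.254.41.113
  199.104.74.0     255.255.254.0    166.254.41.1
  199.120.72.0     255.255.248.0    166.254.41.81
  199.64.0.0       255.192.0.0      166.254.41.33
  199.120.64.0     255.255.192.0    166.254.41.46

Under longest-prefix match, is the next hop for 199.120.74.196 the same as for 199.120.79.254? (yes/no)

199.120.74.196: longest match 199.120.72.0/21 -> 166.254.41.81
199.120.79.254: longest match 199.120.72.0/21 -> 166.254.41.81

yes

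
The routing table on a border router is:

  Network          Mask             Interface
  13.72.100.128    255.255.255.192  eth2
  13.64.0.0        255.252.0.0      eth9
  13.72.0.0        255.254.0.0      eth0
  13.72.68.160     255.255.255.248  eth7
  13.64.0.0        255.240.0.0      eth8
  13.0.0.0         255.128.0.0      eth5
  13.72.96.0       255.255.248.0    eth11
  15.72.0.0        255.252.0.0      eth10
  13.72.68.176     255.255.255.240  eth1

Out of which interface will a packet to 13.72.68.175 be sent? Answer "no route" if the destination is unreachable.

eth0

Routes whose prefix contains 13.72.68.175:
  13.0.0.0/9 (13.0.0.0 - 13.127.255.255) -> eth5
  13.64.0.0/12 (13.64.0.0 - 13.79.255.255) -> eth8
  13.72.0.0/15 (13.72.0.0 - 13.73.255.255) -> eth0
More-specific entries that do NOT match:
  13.72.68.160/29 (13.72.68.160 - 13.72.68.167) does not contain 13.72.68.175
  13.72.68.176/28 (13.72.68.176 - 13.72.68.191) does not contain 13.72.68.175
  13.72.100.128/26 (13.72.100.128 - 13.72.100.191) does not contain 13.72.68.175
  13.72.96.0/21 (13.72.96.0 - 13.72.103.255) does not contain 13.72.68.175
Longest matching prefix is /15 -> interface eth0.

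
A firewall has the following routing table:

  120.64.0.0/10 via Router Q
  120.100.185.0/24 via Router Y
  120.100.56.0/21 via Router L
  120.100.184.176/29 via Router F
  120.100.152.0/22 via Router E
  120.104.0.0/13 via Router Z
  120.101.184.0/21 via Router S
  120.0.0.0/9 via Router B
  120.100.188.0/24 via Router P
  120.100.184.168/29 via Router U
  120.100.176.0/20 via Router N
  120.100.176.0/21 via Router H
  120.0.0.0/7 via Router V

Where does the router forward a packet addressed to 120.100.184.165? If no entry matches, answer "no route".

Routes whose prefix contains 120.100.184.165:
  120.0.0.0/7 (120.0.0.0 - 121.255.255.255) -> Router V
  120.0.0.0/9 (120.0.0.0 - 120.127.255.255) -> Router B
  120.64.0.0/10 (120.64.0.0 - 120.127.255.255) -> Router Q
  120.100.176.0/20 (120.100.176.0 - 120.100.191.255) -> Router N
More-specific entries that do NOT match:
  120.100.184.176/29 (120.100.184.176 - 120.100.184.183) does not contain 120.100.184.165
  120.100.184.168/29 (120.100.184.168 - 120.100.184.175) does not contain 120.100.184.165
  120.100.185.0/24 (120.100.185.0 - 120.100.185.255) does not contain 120.100.184.165
  120.100.188.0/24 (120.100.188.0 - 120.100.188.255) does not contain 120.100.184.165
  120.100.152.0/22 (120.100.152.0 - 120.100.155.255) does not contain 120.100.184.165
  120.100.56.0/21 (120.100.56.0 - 120.100.63.255) does not contain 120.100.184.165
  120.101.184.0/21 (120.101.184.0 - 120.101.191.255) does not contain 120.100.184.165
  120.100.176.0/21 (120.100.176.0 - 120.100.183.255) does not contain 120.100.184.165
Longest matching prefix is /20 -> next hop Router N.

Router N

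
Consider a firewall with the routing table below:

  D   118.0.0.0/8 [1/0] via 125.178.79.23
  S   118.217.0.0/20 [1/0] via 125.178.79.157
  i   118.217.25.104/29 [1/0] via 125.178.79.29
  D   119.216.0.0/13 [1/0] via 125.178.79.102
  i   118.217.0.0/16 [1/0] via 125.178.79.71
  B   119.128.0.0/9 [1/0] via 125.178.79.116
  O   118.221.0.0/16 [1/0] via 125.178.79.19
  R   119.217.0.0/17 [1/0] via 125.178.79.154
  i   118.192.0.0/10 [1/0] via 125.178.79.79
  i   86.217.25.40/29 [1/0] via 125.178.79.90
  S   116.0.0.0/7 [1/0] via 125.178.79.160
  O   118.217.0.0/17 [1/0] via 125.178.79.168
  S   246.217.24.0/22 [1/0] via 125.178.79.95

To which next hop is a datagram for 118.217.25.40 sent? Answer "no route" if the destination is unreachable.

Routes whose prefix contains 118.217.25.40:
  118.0.0.0/8 (118.0.0.0 - 118.255.255.255) -> 125.178.79.23
  118.192.0.0/10 (118.192.0.0 - 118.255.255.255) -> 125.178.79.79
  118.217.0.0/16 (118.217.0.0 - 118.217.255.255) -> 125.178.79.71
  118.217.0.0/17 (118.217.0.0 - 118.217.127.255) -> 125.178.79.168
More-specific entries that do NOT match:
  118.217.25.104/29 (118.217.25.104 - 118.217.25.111) does not contain 118.217.25.40
  86.217.25.40/29 (86.217.25.40 - 86.217.25.47) does not contain 118.217.25.40
  246.217.24.0/22 (246.217.24.0 - 246.217.27.255) does not contain 118.217.25.40
  118.217.0.0/20 (118.217.0.0 - 118.217.15.255) does not contain 118.217.25.40
Longest matching prefix is /17 -> next hop 125.178.79.168.

125.178.79.168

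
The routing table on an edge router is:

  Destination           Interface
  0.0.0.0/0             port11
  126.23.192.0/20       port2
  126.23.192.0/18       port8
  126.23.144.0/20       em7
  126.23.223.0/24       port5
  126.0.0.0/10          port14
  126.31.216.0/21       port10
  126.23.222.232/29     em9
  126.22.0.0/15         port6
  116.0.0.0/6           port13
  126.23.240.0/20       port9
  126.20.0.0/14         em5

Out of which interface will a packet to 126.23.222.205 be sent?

port8

Routes whose prefix contains 126.23.222.205:
  0.0.0.0/0 (default, matches everything) -> port11
  126.0.0.0/10 (126.0.0.0 - 126.63.255.255) -> port14
  126.20.0.0/14 (126.20.0.0 - 126.23.255.255) -> em5
  126.22.0.0/15 (126.22.0.0 - 126.23.255.255) -> port6
  126.23.192.0/18 (126.23.192.0 - 126.23.255.255) -> port8
More-specific entries that do NOT match:
  126.23.222.232/29 (126.23.222.232 - 126.23.222.239) does not contain 126.23.222.205
  126.23.223.0/24 (126.23.223.0 - 126.23.223.255) does not contain 126.23.222.205
  126.31.216.0/21 (126.31.216.0 - 126.31.223.255) does not contain 126.23.222.205
  126.23.192.0/20 (126.23.192.0 - 126.23.207.255) does not contain 126.23.222.205
  126.23.144.0/20 (126.23.144.0 - 126.23.159.255) does not contain 126.23.222.205
  126.23.240.0/20 (126.23.240.0 - 126.23.255.255) does not contain 126.23.222.205
Longest matching prefix is /18 -> interface port8.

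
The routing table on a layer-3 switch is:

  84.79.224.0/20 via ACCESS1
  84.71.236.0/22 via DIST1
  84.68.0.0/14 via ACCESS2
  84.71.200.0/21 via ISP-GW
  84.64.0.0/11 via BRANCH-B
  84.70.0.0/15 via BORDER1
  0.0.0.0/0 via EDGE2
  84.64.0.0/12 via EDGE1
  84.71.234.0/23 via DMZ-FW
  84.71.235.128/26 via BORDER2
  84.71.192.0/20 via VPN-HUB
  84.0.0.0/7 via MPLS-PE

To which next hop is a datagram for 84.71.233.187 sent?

Routes whose prefix contains 84.71.233.187:
  0.0.0.0/0 (default, matches everything) -> EDGE2
  84.0.0.0/7 (84.0.0.0 - 85.255.255.255) -> MPLS-PE
  84.64.0.0/11 (84.64.0.0 - 84.95.255.255) -> BRANCH-B
  84.64.0.0/12 (84.64.0.0 - 84.79.255.255) -> EDGE1
  84.68.0.0/14 (84.68.0.0 - 84.71.255.255) -> ACCESS2
  84.70.0.0/15 (84.70.0.0 - 84.71.255.255) -> BORDER1
More-specific entries that do NOT match:
  84.71.235.128/26 (84.71.235.128 - 84.71.235.191) does not contain 84.71.233.187
  84.71.234.0/23 (84.71.234.0 - 84.71.235.255) does not contain 84.71.233.187
  84.71.236.0/22 (84.71.236.0 - 84.71.239.255) does not contain 84.71.233.187
  84.71.200.0/21 (84.71.200.0 - 84.71.207.255) does not contain 84.71.233.187
  84.79.224.0/20 (84.79.224.0 - 84.79.239.255) does not contain 84.71.233.187
  84.71.192.0/20 (84.71.192.0 - 84.71.207.255) does not contain 84.71.233.187
Longest matching prefix is /15 -> next hop BORDER1.

BORDER1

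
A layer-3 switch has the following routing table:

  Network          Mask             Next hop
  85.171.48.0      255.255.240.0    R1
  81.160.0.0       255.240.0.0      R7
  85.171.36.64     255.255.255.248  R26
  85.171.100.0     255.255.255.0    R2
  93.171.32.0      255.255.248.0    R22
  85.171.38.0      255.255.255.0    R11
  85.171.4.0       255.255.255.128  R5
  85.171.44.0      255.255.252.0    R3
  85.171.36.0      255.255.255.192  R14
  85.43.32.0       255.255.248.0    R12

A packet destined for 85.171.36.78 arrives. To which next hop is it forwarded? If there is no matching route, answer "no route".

no route

No entry's prefix contains 85.171.36.78; there is no default route.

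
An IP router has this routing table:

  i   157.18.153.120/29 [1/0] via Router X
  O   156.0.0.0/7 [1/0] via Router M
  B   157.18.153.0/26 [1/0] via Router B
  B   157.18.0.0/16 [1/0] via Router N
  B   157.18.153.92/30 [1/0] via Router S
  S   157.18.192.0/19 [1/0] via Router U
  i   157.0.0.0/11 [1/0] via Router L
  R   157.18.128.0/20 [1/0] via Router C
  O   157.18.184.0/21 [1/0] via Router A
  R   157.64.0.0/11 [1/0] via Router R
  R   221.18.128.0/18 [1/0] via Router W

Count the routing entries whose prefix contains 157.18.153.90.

3

Prefixes containing 157.18.153.90:
  156.0.0.0/7 (156.0.0.0 - 157.255.255.255)
  157.0.0.0/11 (157.0.0.0 - 157.31.255.255)
  157.18.0.0/16 (157.18.0.0 - 157.18.255.255)
Total matching entries: 3.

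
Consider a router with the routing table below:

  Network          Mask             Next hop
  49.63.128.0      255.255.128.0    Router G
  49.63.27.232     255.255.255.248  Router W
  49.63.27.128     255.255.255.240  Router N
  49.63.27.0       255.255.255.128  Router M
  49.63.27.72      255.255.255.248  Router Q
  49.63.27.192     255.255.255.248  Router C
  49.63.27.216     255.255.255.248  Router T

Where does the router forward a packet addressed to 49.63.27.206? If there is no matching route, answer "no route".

No entry's prefix contains 49.63.27.206; there is no default route.

no route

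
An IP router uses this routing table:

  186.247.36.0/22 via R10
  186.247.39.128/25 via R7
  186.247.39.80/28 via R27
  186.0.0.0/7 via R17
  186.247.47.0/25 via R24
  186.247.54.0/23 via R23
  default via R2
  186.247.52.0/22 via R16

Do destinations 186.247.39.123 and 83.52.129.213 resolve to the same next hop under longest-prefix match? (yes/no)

no

186.247.39.123: longest match 186.247.36.0/22 -> R10
83.52.129.213: longest match 0.0.0.0/0 -> R2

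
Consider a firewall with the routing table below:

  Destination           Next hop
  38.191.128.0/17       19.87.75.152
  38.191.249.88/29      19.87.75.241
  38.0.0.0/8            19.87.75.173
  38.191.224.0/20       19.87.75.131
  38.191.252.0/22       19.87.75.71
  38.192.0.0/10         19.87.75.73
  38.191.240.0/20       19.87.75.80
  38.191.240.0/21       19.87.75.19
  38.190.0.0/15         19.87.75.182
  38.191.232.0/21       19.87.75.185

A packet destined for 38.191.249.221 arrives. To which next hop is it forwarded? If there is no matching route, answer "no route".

19.87.75.80

Routes whose prefix contains 38.191.249.221:
  38.0.0.0/8 (38.0.0.0 - 38.255.255.255) -> 19.87.75.173
  38.190.0.0/15 (38.190.0.0 - 38.191.255.255) -> 19.87.75.182
  38.191.128.0/17 (38.191.128.0 - 38.191.255.255) -> 19.87.75.152
  38.191.240.0/20 (38.191.240.0 - 38.191.255.255) -> 19.87.75.80
More-specific entries that do NOT match:
  38.191.249.88/29 (38.191.249.88 - 38.191.249.95) does not contain 38.191.249.221
  38.191.252.0/22 (38.191.252.0 - 38.191.255.255) does not contain 38.191.249.221
  38.191.240.0/21 (38.191.240.0 - 38.191.247.255) does not contain 38.191.249.221
  38.191.232.0/21 (38.191.232.0 - 38.191.239.255) does not contain 38.191.249.221
Longest matching prefix is /20 -> next hop 19.87.75.80.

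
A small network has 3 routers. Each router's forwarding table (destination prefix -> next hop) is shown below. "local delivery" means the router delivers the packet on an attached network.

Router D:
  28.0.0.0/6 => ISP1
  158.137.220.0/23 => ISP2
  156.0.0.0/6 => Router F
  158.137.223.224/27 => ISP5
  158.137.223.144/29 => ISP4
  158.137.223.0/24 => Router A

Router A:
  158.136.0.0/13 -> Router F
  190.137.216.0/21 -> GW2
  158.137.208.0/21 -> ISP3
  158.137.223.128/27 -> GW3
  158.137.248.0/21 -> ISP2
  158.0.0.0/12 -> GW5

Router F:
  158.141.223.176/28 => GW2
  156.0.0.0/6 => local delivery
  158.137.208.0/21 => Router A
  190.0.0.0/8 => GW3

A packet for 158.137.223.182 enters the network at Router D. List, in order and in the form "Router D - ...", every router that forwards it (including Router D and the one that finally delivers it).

At Router D: longest match for 158.137.223.182 is 158.137.223.0/24 -> Router A
At Router A: longest match for 158.137.223.182 is 158.136.0.0/13 -> Router F
At Router F: longest match for 158.137.223.182 is 156.0.0.0/6 -> local delivery

Router D - Router A - Router F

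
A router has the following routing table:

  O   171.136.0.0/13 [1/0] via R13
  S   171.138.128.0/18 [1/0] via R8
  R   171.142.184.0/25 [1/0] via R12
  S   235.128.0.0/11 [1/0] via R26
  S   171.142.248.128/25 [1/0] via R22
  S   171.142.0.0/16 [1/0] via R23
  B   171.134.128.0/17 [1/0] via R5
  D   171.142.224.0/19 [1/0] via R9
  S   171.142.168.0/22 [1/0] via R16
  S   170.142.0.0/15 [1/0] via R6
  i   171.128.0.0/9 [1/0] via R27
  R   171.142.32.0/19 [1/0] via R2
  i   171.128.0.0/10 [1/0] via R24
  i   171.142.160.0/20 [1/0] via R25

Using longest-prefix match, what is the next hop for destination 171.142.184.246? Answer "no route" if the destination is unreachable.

R23

Routes whose prefix contains 171.142.184.246:
  171.128.0.0/9 (171.128.0.0 - 171.255.255.255) -> R27
  171.128.0.0/10 (171.128.0.0 - 171.191.255.255) -> R24
  171.136.0.0/13 (171.136.0.0 - 171.143.255.255) -> R13
  171.142.0.0/16 (171.142.0.0 - 171.142.255.255) -> R23
More-specific entries that do NOT match:
  171.142.184.0/25 (171.142.184.0 - 171.142.184.127) does not contain 171.142.184.246
  171.142.248.128/25 (171.142.248.128 - 171.142.248.255) does not contain 171.142.184.246
  171.142.168.0/22 (171.142.168.0 - 171.142.171.255) does not contain 171.142.184.246
  171.142.160.0/20 (171.142.160.0 - 171.142.175.255) does not contain 171.142.184.246
  171.142.224.0/19 (171.142.224.0 - 171.142.255.255) does not contain 171.142.184.246
  171.142.32.0/19 (171.142.32.0 - 171.142.63.255) does not contain 171.142.184.246
  171.138.128.0/18 (171.138.128.0 - 171.138.191.255) does not contain 171.142.184.246
  171.134.128.0/17 (171.134.128.0 - 171.134.255.255) does not contain 171.142.184.246
Longest matching prefix is /16 -> next hop R23.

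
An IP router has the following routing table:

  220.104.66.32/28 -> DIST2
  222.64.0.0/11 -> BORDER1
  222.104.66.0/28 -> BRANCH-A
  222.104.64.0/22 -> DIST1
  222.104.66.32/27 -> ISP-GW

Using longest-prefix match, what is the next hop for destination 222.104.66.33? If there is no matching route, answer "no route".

Routes whose prefix contains 222.104.66.33:
  222.104.64.0/22 (222.104.64.0 - 222.104.67.255) -> DIST1
  222.104.66.32/27 (222.104.66.32 - 222.104.66.63) -> ISP-GW
More-specific entries that do NOT match:
  220.104.66.32/28 (220.104.66.32 - 220.104.66.47) does not contain 222.104.66.33
  222.104.66.0/28 (222.104.66.0 - 222.104.66.15) does not contain 222.104.66.33
Longest matching prefix is /27 -> next hop ISP-GW.

ISP-GW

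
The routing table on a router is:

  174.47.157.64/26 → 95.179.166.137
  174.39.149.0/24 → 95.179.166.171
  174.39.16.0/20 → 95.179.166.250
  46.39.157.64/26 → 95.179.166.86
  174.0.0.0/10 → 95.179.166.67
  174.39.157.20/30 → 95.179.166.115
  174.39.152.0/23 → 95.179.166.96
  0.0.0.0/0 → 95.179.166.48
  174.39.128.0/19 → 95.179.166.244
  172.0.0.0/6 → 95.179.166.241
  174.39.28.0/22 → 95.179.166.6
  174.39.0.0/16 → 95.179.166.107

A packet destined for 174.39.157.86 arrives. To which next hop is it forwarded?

Routes whose prefix contains 174.39.157.86:
  0.0.0.0/0 (default, matches everything) -> 95.179.166.48
  172.0.0.0/6 (172.0.0.0 - 175.255.255.255) -> 95.179.166.241
  174.0.0.0/10 (174.0.0.0 - 174.63.255.255) -> 95.179.166.67
  174.39.0.0/16 (174.39.0.0 - 174.39.255.255) -> 95.179.166.107
  174.39.128.0/19 (174.39.128.0 - 174.39.159.255) -> 95.179.166.244
More-specific entries that do NOT match:
  174.39.157.20/30 (174.39.157.20 - 174.39.157.23) does not contain 174.39.157.86
  174.47.157.64/26 (174.47.157.64 - 174.47.157.127) does not contain 174.39.157.86
  46.39.157.64/26 (46.39.157.64 - 46.39.157.127) does not contain 174.39.157.86
  174.39.149.0/24 (174.39.149.0 - 174.39.149.255) does not contain 174.39.157.86
  174.39.152.0/23 (174.39.152.0 - 174.39.153.255) does not contain 174.39.157.86
  174.39.28.0/22 (174.39.28.0 - 174.39.31.255) does not contain 174.39.157.86
  174.39.16.0/20 (174.39.16.0 - 174.39.31.255) does not contain 174.39.157.86
Longest matching prefix is /19 -> next hop 95.179.166.244.

95.179.166.244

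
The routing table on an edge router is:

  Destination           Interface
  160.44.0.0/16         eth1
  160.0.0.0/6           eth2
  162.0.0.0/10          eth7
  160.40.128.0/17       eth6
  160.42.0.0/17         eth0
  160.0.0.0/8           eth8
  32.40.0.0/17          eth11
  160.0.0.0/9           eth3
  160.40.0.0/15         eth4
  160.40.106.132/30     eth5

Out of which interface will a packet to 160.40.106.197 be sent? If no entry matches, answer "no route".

Routes whose prefix contains 160.40.106.197:
  160.0.0.0/6 (160.0.0.0 - 163.255.255.255) -> eth2
  160.0.0.0/8 (160.0.0.0 - 160.255.255.255) -> eth8
  160.0.0.0/9 (160.0.0.0 - 160.127.255.255) -> eth3
  160.40.0.0/15 (160.40.0.0 - 160.41.255.255) -> eth4
More-specific entries that do NOT match:
  160.40.106.132/30 (160.40.106.132 - 160.40.106.135) does not contain 160.40.106.197
  160.40.128.0/17 (160.40.128.0 - 160.40.255.255) does not contain 160.40.106.197
  160.42.0.0/17 (160.42.0.0 - 160.42.127.255) does not contain 160.40.106.197
  32.40.0.0/17 (32.40.0.0 - 32.40.127.255) does not contain 160.40.106.197
  160.44.0.0/16 (160.44.0.0 - 160.44.255.255) does not contain 160.40.106.197
Longest matching prefix is /15 -> interface eth4.

eth4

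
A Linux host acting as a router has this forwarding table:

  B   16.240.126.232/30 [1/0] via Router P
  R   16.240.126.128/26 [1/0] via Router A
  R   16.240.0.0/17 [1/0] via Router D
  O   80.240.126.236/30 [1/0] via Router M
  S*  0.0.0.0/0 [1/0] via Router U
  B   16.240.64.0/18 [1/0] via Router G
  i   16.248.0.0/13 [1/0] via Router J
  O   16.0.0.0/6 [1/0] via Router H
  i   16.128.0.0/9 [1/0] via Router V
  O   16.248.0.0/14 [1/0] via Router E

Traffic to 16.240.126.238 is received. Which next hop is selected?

Routes whose prefix contains 16.240.126.238:
  0.0.0.0/0 (default, matches everything) -> Router U
  16.0.0.0/6 (16.0.0.0 - 19.255.255.255) -> Router H
  16.128.0.0/9 (16.128.0.0 - 16.255.255.255) -> Router V
  16.240.0.0/17 (16.240.0.0 - 16.240.127.255) -> Router D
  16.240.64.0/18 (16.240.64.0 - 16.240.127.255) -> Router G
More-specific entries that do NOT match:
  16.240.126.232/30 (16.240.126.232 - 16.240.126.235) does not contain 16.240.126.238
  80.240.126.236/30 (80.240.126.236 - 80.240.126.239) does not contain 16.240.126.238
  16.240.126.128/26 (16.240.126.128 - 16.240.126.191) does not contain 16.240.126.238
Longest matching prefix is /18 -> next hop Router G.

Router G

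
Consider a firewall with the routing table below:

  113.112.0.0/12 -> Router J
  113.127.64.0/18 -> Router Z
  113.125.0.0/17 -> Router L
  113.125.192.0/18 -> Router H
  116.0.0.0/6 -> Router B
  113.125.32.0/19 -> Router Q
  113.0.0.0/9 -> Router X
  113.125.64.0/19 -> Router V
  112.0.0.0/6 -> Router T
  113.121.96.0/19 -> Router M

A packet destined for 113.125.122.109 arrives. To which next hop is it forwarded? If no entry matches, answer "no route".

Router L

Routes whose prefix contains 113.125.122.109:
  112.0.0.0/6 (112.0.0.0 - 115.255.255.255) -> Router T
  113.0.0.0/9 (113.0.0.0 - 113.127.255.255) -> Router X
  113.112.0.0/12 (113.112.0.0 - 113.127.255.255) -> Router J
  113.125.0.0/17 (113.125.0.0 - 113.125.127.255) -> Router L
More-specific entries that do NOT match:
  113.125.32.0/19 (113.125.32.0 - 113.125.63.255) does not contain 113.125.122.109
  113.125.64.0/19 (113.125.64.0 - 113.125.95.255) does not contain 113.125.122.109
  113.121.96.0/19 (113.121.96.0 - 113.121.127.255) does not contain 113.125.122.109
  113.127.64.0/18 (113.127.64.0 - 113.127.127.255) does not contain 113.125.122.109
  113.125.192.0/18 (113.125.192.0 - 113.125.255.255) does not contain 113.125.122.109
Longest matching prefix is /17 -> next hop Router L.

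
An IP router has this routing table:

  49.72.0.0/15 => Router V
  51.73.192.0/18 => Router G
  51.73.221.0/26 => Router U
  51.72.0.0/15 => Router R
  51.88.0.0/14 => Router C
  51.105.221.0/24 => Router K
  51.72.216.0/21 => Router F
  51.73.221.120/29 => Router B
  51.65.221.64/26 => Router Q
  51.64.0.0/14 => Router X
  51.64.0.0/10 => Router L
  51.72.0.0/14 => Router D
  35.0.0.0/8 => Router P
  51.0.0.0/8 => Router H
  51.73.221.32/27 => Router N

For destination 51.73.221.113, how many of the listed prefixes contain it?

5

Prefixes containing 51.73.221.113:
  51.0.0.0/8 (51.0.0.0 - 51.255.255.255)
  51.64.0.0/10 (51.64.0.0 - 51.127.255.255)
  51.72.0.0/14 (51.72.0.0 - 51.75.255.255)
  51.72.0.0/15 (51.72.0.0 - 51.73.255.255)
  51.73.192.0/18 (51.73.192.0 - 51.73.255.255)
Total matching entries: 5.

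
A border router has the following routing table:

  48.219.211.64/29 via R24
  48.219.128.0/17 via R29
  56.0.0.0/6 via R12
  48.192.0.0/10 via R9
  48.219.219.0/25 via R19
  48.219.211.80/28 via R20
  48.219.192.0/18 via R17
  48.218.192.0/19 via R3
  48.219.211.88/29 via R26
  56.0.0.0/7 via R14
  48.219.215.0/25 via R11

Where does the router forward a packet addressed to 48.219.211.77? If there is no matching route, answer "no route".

Routes whose prefix contains 48.219.211.77:
  48.192.0.0/10 (48.192.0.0 - 48.255.255.255) -> R9
  48.219.128.0/17 (48.219.128.0 - 48.219.255.255) -> R29
  48.219.192.0/18 (48.219.192.0 - 48.219.255.255) -> R17
More-specific entries that do NOT match:
  48.219.211.64/29 (48.219.211.64 - 48.219.211.71) does not contain 48.219.211.77
  48.219.211.88/29 (48.219.211.88 - 48.219.211.95) does not contain 48.219.211.77
  48.219.211.80/28 (48.219.211.80 - 48.219.211.95) does not contain 48.219.211.77
  48.219.219.0/25 (48.219.219.0 - 48.219.219.127) does not contain 48.219.211.77
  48.219.215.0/25 (48.219.215.0 - 48.219.215.127) does not contain 48.219.211.77
  48.218.192.0/19 (48.218.192.0 - 48.218.223.255) does not contain 48.219.211.77
Longest matching prefix is /18 -> next hop R17.

R17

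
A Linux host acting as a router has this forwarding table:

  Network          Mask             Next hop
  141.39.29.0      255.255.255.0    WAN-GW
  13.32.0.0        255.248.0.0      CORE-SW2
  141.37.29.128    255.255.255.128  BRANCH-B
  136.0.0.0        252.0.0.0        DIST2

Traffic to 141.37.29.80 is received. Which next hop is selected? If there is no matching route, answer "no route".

no route

No entry's prefix contains 141.37.29.80; there is no default route.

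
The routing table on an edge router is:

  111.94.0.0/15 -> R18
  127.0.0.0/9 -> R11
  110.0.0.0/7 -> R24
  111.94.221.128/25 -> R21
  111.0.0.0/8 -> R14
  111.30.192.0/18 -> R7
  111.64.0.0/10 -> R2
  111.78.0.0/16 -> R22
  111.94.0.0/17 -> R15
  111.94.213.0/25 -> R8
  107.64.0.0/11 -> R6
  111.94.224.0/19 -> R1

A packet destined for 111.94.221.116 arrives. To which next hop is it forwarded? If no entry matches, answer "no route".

R18

Routes whose prefix contains 111.94.221.116:
  110.0.0.0/7 (110.0.0.0 - 111.255.255.255) -> R24
  111.0.0.0/8 (111.0.0.0 - 111.255.255.255) -> R14
  111.64.0.0/10 (111.64.0.0 - 111.127.255.255) -> R2
  111.94.0.0/15 (111.94.0.0 - 111.95.255.255) -> R18
More-specific entries that do NOT match:
  111.94.221.128/25 (111.94.221.128 - 111.94.221.255) does not contain 111.94.221.116
  111.94.213.0/25 (111.94.213.0 - 111.94.213.127) does not contain 111.94.221.116
  111.94.224.0/19 (111.94.224.0 - 111.94.255.255) does not contain 111.94.221.116
  111.30.192.0/18 (111.30.192.0 - 111.30.255.255) does not contain 111.94.221.116
  111.94.0.0/17 (111.94.0.0 - 111.94.127.255) does not contain 111.94.221.116
  111.78.0.0/16 (111.78.0.0 - 111.78.255.255) does not contain 111.94.221.116
Longest matching prefix is /15 -> next hop R18.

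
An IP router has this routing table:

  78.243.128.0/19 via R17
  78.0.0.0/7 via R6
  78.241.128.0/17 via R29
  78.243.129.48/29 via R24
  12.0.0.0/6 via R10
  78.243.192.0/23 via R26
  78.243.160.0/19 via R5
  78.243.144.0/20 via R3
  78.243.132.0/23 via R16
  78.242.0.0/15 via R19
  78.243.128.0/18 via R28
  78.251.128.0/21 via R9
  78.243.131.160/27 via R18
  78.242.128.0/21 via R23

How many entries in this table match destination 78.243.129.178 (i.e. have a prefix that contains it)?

Prefixes containing 78.243.129.178:
  78.0.0.0/7 (78.0.0.0 - 79.255.255.255)
  78.242.0.0/15 (78.242.0.0 - 78.243.255.255)
  78.243.128.0/18 (78.243.128.0 - 78.243.191.255)
  78.243.128.0/19 (78.243.128.0 - 78.243.159.255)
Total matching entries: 4.

4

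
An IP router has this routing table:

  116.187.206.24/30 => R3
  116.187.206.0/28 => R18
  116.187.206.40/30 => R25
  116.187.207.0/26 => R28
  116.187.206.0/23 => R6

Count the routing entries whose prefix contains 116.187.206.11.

Prefixes containing 116.187.206.11:
  116.187.206.0/23 (116.187.206.0 - 116.187.207.255)
  116.187.206.0/28 (116.187.206.0 - 116.187.206.15)
Total matching entries: 2.

2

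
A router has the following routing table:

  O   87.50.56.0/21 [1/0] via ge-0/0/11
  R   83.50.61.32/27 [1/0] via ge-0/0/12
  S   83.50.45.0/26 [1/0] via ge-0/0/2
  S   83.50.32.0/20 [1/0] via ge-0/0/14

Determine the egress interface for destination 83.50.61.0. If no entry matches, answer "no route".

no route

No entry's prefix contains 83.50.61.0; there is no default route.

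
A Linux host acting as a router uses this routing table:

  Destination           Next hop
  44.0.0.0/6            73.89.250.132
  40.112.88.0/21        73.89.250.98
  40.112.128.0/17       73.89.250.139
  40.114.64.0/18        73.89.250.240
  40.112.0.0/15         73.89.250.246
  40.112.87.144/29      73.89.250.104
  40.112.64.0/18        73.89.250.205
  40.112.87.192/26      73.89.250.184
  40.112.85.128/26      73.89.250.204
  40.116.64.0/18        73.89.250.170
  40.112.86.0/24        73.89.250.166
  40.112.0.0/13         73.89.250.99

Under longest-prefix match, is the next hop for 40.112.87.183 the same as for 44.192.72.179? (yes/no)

no

40.112.87.183: longest match 40.112.64.0/18 -> 73.89.250.205
44.192.72.179: longest match 44.0.0.0/6 -> 73.89.250.132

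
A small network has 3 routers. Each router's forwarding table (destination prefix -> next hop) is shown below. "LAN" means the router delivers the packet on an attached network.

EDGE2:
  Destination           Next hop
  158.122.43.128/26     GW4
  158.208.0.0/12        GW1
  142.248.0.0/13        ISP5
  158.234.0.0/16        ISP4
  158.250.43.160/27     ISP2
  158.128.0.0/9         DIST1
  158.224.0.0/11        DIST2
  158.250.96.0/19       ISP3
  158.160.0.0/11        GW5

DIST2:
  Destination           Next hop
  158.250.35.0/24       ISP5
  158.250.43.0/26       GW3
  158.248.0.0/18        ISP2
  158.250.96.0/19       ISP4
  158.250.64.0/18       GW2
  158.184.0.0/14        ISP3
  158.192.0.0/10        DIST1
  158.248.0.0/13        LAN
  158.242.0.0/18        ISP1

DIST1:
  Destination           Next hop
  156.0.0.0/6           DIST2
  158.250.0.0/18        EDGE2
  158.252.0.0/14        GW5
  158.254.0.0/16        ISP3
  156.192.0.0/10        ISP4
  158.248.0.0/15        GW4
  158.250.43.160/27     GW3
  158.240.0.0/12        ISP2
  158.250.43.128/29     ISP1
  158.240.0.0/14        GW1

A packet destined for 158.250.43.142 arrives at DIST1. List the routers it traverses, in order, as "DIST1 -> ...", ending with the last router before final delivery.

DIST1 -> EDGE2 -> DIST2

At DIST1: longest match for 158.250.43.142 is 158.250.0.0/18 -> EDGE2
At EDGE2: longest match for 158.250.43.142 is 158.224.0.0/11 -> DIST2
At DIST2: longest match for 158.250.43.142 is 158.248.0.0/13 -> LAN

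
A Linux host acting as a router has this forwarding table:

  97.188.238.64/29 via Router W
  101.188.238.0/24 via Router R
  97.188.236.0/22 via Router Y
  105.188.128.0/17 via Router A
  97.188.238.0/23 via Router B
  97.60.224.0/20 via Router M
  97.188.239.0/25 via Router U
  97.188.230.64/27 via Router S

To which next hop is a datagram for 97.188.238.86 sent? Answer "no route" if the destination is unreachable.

Routes whose prefix contains 97.188.238.86:
  97.188.236.0/22 (97.188.236.0 - 97.188.239.255) -> Router Y
  97.188.238.0/23 (97.188.238.0 - 97.188.239.255) -> Router B
More-specific entries that do NOT match:
  97.188.238.64/29 (97.188.238.64 - 97.188.238.71) does not contain 97.188.238.86
  97.188.230.64/27 (97.188.230.64 - 97.188.230.95) does not contain 97.188.238.86
  97.188.239.0/25 (97.188.239.0 - 97.188.239.127) does not contain 97.188.238.86
  101.188.238.0/24 (101.188.238.0 - 101.188.238.255) does not contain 97.188.238.86
Longest matching prefix is /23 -> next hop Router B.

Router B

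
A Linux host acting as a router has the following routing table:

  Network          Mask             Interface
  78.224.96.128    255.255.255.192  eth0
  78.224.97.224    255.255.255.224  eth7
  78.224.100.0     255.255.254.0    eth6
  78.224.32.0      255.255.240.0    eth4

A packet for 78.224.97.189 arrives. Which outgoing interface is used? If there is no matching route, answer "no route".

No entry's prefix contains 78.224.97.189; there is no default route.

no route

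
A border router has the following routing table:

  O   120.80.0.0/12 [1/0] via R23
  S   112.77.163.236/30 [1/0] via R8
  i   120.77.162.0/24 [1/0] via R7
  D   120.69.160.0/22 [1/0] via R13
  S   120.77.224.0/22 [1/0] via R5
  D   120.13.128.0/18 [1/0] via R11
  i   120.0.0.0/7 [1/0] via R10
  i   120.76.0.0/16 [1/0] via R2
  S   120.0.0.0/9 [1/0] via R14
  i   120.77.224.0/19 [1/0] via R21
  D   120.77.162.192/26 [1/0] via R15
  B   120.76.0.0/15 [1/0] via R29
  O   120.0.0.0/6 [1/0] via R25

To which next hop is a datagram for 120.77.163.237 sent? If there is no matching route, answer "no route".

R29

Routes whose prefix contains 120.77.163.237:
  120.0.0.0/6 (120.0.0.0 - 123.255.255.255) -> R25
  120.0.0.0/7 (120.0.0.0 - 121.255.255.255) -> R10
  120.0.0.0/9 (120.0.0.0 - 120.127.255.255) -> R14
  120.76.0.0/15 (120.76.0.0 - 120.77.255.255) -> R29
More-specific entries that do NOT match:
  112.77.163.236/30 (112.77.163.236 - 112.77.163.239) does not contain 120.77.163.237
  120.77.162.192/26 (120.77.162.192 - 120.77.162.255) does not contain 120.77.163.237
  120.77.162.0/24 (120.77.162.0 - 120.77.162.255) does not contain 120.77.163.237
  120.69.160.0/22 (120.69.160.0 - 120.69.163.255) does not contain 120.77.163.237
  120.77.224.0/22 (120.77.224.0 - 120.77.227.255) does not contain 120.77.163.237
  120.77.224.0/19 (120.77.224.0 - 120.77.255.255) does not contain 120.77.163.237
  120.13.128.0/18 (120.13.128.0 - 120.13.191.255) does not contain 120.77.163.237
  120.76.0.0/16 (120.76.0.0 - 120.76.255.255) does not contain 120.77.163.237
Longest matching prefix is /15 -> next hop R29.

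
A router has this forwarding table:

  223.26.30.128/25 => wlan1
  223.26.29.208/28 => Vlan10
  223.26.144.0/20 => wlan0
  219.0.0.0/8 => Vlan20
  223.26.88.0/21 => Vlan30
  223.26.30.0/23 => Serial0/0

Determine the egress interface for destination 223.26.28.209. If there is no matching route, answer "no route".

no route

No entry's prefix contains 223.26.28.209; there is no default route.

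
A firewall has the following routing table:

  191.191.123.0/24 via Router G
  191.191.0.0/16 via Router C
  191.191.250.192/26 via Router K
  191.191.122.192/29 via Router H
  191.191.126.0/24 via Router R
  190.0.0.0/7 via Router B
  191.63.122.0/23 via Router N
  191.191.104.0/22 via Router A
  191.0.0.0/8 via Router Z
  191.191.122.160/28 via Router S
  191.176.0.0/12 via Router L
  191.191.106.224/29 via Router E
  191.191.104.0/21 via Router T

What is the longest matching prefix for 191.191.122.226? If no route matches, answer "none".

191.191.0.0/16

Entries matching 191.191.122.226:
  190.0.0.0/7 (190.0.0.0 - 191.255.255.255)
  191.0.0.0/8 (191.0.0.0 - 191.255.255.255)
  191.176.0.0/12 (191.176.0.0 - 191.191.255.255)
  191.191.0.0/16 (191.191.0.0 - 191.191.255.255)
Most specific is 191.191.0.0/16.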